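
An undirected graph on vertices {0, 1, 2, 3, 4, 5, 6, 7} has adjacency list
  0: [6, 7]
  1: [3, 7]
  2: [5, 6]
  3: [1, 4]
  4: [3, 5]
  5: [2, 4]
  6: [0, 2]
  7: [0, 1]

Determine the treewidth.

A width-2 tree decomposition is:
Bags: B1 = {0, 1, 7}  B2 = {0, 1, 3}  B3 = {0, 3, 4}  B4 = {0, 4, 5}  B5 = {0, 2, 5}  B6 = {0, 2, 6}
Tree: B1–B2, B2–B3, B3–B4, B4–B5, B5–B6
Every bag has size at most 3, so the width is 3 − 1 = 2 and tw(G) ≤ 2. The edges 0–7–1–3–4–5–2–6–0 form a cycle, so G is not a tree and its treewidth is at least 2. The upper and lower bounds meet at 2, so that is the treewidth.

2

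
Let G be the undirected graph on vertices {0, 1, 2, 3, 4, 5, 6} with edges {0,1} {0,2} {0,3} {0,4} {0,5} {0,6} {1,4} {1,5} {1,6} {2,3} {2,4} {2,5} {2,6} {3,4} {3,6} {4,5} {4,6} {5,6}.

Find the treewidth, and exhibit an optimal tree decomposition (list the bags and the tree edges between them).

Each bag holds 5 vertices, so the decomposition has width 4, which upper-bounds the treewidth. On the other hand G contains the 5-clique {0, 1, 4, 5, 6}. A clique must lie in a single bag of any decomposition, so no decomposition can have width below 4. The upper and lower bounds meet at 4, so that is the treewidth.

Treewidth 4.
One such decomposition:
Bags: B1 = {0, 2, 3, 4, 6}  B2 = {0, 2, 4, 5, 6}  B3 = {0, 1, 4, 5, 6}
Tree: B1–B2, B2–B3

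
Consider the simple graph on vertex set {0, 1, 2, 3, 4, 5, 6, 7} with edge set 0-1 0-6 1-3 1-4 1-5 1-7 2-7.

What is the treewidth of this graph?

A width-1 tree decomposition is:
Bags: B1 = {1, 7}  B2 = {0, 1}  B3 = {2, 7}  B4 = {1, 4}  B5 = {0, 6}  B6 = {1, 5}  B7 = {1, 3}
Tree: B1–B2, B1–B3, B1–B4, B2–B5, B4–B6, B6–B7
Every bag has size at most 2, so the width is 2 − 1 = 1 and tw(G) ≤ 1. Any graph with an edge has treewidth ≥ 1, and G has the edge 7–1. Combining the bounds, tw(G) = 1.

1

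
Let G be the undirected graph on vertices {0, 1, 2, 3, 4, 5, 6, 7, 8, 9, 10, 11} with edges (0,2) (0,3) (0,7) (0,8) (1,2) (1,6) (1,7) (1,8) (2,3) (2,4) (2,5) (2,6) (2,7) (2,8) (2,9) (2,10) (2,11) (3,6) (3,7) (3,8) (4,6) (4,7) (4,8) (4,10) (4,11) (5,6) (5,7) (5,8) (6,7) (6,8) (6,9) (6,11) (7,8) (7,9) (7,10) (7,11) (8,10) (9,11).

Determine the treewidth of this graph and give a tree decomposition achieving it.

Each bag holds 5 vertices, so the decomposition has width 4, which upper-bounds the treewidth. For the lower bound, the 5 vertices {0, 2, 3, 7, 8} are pairwise adjacent, and any tree decomposition puts a clique entirely inside one bag — forcing width ≥ 4. Combining the bounds, tw(G) = 4.

Treewidth 4.
One optimal decomposition is:
Bags: B1 = {2, 4, 6, 7, 8}  B2 = {2, 4, 6, 7, 11}  B3 = {2, 4, 7, 8, 10}  B4 = {1, 2, 6, 7, 8}  B5 = {2, 3, 6, 7, 8}  B6 = {0, 2, 3, 7, 8}  B7 = {2, 6, 7, 9, 11}  B8 = {2, 5, 6, 7, 8}
Tree: B1–B2, B1–B3, B1–B4, B1–B5, B5–B6, B2–B7, B1–B8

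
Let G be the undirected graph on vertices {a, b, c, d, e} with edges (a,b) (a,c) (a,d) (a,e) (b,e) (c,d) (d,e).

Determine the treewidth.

2

A width-2 tree decomposition is:
Bags: B1 = {a, d, e}  B2 = {a, c, d}  B3 = {a, b, e}
Tree: B1–B2, B1–B3
The largest bag has 3 vertices, giving width 2; this decomposition certifies tw(G) ≤ 2. Conversely, {a, d, e} is a clique of size 3, and the vertices of any clique must share a bag in every tree decomposition; so some bag has ≥ 3 vertices and tw(G) ≥ 2. Hence tw(G) = 2 exactly.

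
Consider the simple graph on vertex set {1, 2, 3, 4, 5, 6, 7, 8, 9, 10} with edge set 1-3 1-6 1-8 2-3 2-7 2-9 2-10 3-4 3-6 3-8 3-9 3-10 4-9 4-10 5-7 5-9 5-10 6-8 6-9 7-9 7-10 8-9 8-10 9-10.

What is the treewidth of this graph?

3

A width-3 tree decomposition is:
Bags: B1 = {2, 7, 9, 10}  B2 = {5, 7, 9, 10}  B3 = {2, 3, 9, 10}  B4 = {3, 8, 9, 10}  B5 = {3, 6, 8, 9}  B6 = {3, 4, 9, 10}  B7 = {1, 3, 6, 8}
Tree: B1–B2, B1–B3, B3–B4, B4–B5, B4–B6, B5–B7
Each bag holds 4 vertices, so the decomposition has width 3, which upper-bounds the treewidth. Conversely, {1, 3, 6, 8} is a clique of size 4, and the vertices of any clique must share a bag in every tree decomposition; so some bag has ≥ 4 vertices and tw(G) ≥ 3. Combining the bounds, tw(G) = 3.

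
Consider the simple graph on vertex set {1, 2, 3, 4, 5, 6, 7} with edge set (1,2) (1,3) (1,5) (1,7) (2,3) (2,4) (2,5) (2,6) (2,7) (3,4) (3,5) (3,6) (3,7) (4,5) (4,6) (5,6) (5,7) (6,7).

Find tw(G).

A width-4 tree decomposition is:
Bags: B1 = {2, 3, 4, 5, 6}  B2 = {2, 3, 5, 6, 7}  B3 = {1, 2, 3, 5, 7}
Tree: B1–B2, B2–B3
Each bag holds 5 vertices, so the decomposition has width 4, which upper-bounds the treewidth. For the lower bound, the 5 vertices {1, 2, 3, 5, 7} are pairwise adjacent, and any tree decomposition puts a clique entirely inside one bag — forcing width ≥ 4. The upper and lower bounds meet at 4, so that is the treewidth.

4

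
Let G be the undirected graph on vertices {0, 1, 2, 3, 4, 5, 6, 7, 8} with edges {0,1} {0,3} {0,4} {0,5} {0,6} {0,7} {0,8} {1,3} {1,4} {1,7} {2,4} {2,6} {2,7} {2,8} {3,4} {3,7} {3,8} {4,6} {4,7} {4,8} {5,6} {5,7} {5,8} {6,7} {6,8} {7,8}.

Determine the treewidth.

4

A width-4 tree decomposition is:
Bags: B1 = {0, 3, 4, 7, 8}  B2 = {0, 4, 6, 7, 8}  B3 = {0, 5, 6, 7, 8}  B4 = {2, 4, 6, 7, 8}  B5 = {0, 1, 3, 4, 7}
Tree: B1–B2, B2–B3, B2–B4, B1–B5
Every bag has size at most 5, so the width is 5 − 1 = 4 and tw(G) ≤ 4. Conversely, {0, 3, 4, 7, 8} is a clique of size 5, and the vertices of any clique must share a bag in every tree decomposition; so some bag has ≥ 5 vertices and tw(G) ≥ 4. Combining the bounds, tw(G) = 4.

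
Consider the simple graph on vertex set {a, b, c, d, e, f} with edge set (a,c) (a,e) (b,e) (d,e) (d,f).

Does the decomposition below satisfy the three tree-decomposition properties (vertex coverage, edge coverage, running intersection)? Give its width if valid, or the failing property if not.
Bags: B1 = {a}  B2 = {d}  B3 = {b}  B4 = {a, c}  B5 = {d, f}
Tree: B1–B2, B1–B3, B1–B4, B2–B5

No — vertex e appears in no bag.

A tree decomposition must satisfy three properties: every vertex lies in some bag; for every edge, both endpoints lie together in some bag; and for every vertex, the bags containing it form a connected subtree. Here vertex e appears in no bag, so the decomposition is invalid.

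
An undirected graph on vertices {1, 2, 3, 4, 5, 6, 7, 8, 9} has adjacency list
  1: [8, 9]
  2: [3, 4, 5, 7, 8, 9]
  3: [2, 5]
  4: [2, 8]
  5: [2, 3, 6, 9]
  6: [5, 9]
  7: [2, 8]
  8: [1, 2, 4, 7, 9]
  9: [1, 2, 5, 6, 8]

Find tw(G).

2

A width-2 tree decomposition is:
Bags: B1 = {2, 8, 9}  B2 = {1, 8, 9}  B3 = {2, 5, 9}  B4 = {5, 6, 9}  B5 = {2, 7, 8}  B6 = {2, 3, 5}  B7 = {2, 4, 8}
Tree: B1–B2, B1–B3, B3–B4, B1–B5, B3–B6, B1–B7
The largest bag has 3 vertices, giving width 2; this decomposition certifies tw(G) ≤ 2. On the other hand G contains the 3-clique {1, 8, 9}. A clique must lie in a single bag of any decomposition, so no decomposition can have width below 2. Combining the bounds, tw(G) = 2.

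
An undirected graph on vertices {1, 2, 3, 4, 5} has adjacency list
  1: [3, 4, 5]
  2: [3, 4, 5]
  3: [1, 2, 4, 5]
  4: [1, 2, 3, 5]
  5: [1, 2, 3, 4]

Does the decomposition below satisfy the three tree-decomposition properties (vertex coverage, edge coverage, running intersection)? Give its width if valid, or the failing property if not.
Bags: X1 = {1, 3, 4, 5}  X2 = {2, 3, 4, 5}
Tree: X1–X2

Yes; width 3.

Checking the three conditions: (i) the bags cover all of {1, 2, 3, 4, 5}; (ii) for each edge, some bag contains both endpoints; (iii) the bags containing any fixed vertex form a subtree. All hold, so the decomposition is valid with width 4 − 1 = 3.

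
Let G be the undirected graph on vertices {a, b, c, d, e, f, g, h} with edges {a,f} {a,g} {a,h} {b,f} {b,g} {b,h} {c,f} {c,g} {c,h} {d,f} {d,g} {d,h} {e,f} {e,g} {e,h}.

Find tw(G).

A width-3 tree decomposition is:
Bags: B1 = {c, f, g, h}  B2 = {b, f, g, h}  B3 = {e, f, g, h}  B4 = {a, f, g, h}  B5 = {d, f, g, h}
Tree: B1–B2, B2–B3, B3–B4, B4–B5
Each bag holds 4 vertices, so the decomposition has width 3, which upper-bounds the treewidth. For the lower bound: the 4 vertex sets {c,g}, {b,h}, {f}, {e} are disjoint, each induces a connected subgraph, and every pair is joined by at least one edge of G. Contracting each set to a single vertex therefore yields K_{4} as a minor, and since treewidth is minor-monotone, tw(G) ≥ tw(K_{4}) = 3. Therefore the treewidth is 3.

3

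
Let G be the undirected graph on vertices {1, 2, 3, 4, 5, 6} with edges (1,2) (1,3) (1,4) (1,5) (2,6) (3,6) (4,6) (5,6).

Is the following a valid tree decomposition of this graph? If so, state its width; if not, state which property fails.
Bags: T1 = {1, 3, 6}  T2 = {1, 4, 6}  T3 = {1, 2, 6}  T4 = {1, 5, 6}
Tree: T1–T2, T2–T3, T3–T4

Yes; width 2.

Every vertex of G appears in some bag (union = {1, 2, 3, 4, 5, 6}); every edge is covered by a bag; and for each vertex v the set of bags containing v is connected in the bag tree. The decomposition is therefore valid. The largest bag has 3 vertices, so the width is 2.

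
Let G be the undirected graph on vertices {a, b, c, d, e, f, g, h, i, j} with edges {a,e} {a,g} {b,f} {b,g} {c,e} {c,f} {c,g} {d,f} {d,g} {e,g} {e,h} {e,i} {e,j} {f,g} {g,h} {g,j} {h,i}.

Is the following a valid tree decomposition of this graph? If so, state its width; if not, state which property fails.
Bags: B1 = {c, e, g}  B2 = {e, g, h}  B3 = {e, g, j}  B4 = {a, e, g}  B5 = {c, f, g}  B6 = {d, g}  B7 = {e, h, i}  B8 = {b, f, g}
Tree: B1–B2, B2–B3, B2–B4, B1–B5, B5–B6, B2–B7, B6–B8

A tree decomposition must satisfy three properties: every vertex lies in some bag; for every edge, both endpoints lie together in some bag; and for every vertex, the bags containing it form a connected subtree. Here edge (f,d) lies in no bag, so the decomposition is invalid.

No — edge (f,d) lies in no bag.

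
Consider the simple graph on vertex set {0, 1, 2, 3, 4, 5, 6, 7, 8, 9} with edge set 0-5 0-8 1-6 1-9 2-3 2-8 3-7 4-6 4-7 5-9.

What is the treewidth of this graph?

A width-2 tree decomposition is:
Bags: B1 = {1, 4, 6}  B2 = {1, 4, 9}  B3 = {4, 5, 9}  B4 = {0, 4, 5}  B5 = {0, 4, 8}  B6 = {2, 4, 8}  B7 = {2, 3, 4}  B8 = {3, 4, 7}
Tree: B1–B2, B2–B3, B3–B4, B4–B5, B5–B6, B6–B7, B7–B8
Each bag holds 3 vertices, so the decomposition has width 2, which upper-bounds the treewidth. For the lower bound, G contains the cycle 4–6–1–9–5–0–8–2–3–7–4, so G is not a forest; only forests have treewidth ≤ 1, hence tw(G) ≥ 2. Hence tw(G) = 2 exactly.

2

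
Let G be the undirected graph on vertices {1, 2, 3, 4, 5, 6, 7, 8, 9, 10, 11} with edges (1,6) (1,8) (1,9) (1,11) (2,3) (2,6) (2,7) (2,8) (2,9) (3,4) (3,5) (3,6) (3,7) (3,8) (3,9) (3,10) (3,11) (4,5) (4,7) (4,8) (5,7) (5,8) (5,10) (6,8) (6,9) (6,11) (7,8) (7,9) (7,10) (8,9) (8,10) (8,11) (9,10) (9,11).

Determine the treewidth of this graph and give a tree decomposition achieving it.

Every bag has size at most 5, so the width is 5 − 1 = 4 and tw(G) ≤ 4. On the other hand G contains the 5-clique {1, 6, 8, 9, 11}. A clique must lie in a single bag of any decomposition, so no decomposition can have width below 4. The upper and lower bounds meet at 4, so that is the treewidth.

Treewidth 4.
Bags: B1 = {2, 3, 7, 8, 9}  B2 = {2, 3, 6, 8, 9}  B3 = {3, 7, 8, 9, 10}  B4 = {3, 5, 7, 8, 10}  B5 = {3, 6, 8, 9, 11}  B6 = {3, 4, 5, 7, 8}  B7 = {1, 6, 8, 9, 11}
Tree: B1–B2, B1–B3, B3–B4, B2–B5, B4–B6, B5–B7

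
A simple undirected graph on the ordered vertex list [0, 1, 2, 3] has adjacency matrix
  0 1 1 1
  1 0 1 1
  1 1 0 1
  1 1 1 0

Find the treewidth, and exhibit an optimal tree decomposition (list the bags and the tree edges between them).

Treewidth 3.
Bags: B1 = {0, 1, 2, 3}
Tree: (single bag)

A single bag containing all 4 vertices is trivially a valid decomposition of width 3. Conversely, {0, 1, 2, 3} is a clique of size 4, and the vertices of any clique must share a bag in every tree decomposition; so some bag has ≥ 4 vertices and tw(G) ≥ 3. The upper and lower bounds meet at 3, so that is the treewidth.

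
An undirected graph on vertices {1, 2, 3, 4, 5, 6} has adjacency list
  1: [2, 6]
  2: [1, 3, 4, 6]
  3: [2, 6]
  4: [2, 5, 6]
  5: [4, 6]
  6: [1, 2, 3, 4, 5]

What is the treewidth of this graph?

A width-2 tree decomposition is:
Bags: B1 = {1, 2, 6}  B2 = {2, 4, 6}  B3 = {4, 5, 6}  B4 = {2, 3, 6}
Tree: B1–B2, B2–B3, B2–B4
Every bag has size at most 3, so the width is 3 − 1 = 2 and tw(G) ≤ 2. On the other hand G contains the 3-clique {1, 2, 6}. A clique must lie in a single bag of any decomposition, so no decomposition can have width below 2. Therefore the treewidth is 2.

2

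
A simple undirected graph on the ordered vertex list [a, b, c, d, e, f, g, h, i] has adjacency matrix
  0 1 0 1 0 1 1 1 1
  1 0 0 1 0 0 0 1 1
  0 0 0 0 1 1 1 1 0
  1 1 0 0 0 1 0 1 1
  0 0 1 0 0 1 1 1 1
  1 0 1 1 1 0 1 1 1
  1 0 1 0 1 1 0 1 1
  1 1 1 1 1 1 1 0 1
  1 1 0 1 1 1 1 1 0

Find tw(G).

A width-4 tree decomposition is:
Bags: B1 = {a, f, g, h, i}  B2 = {a, d, f, h, i}  B3 = {e, f, g, h, i}  B4 = {a, b, d, h, i}  B5 = {c, e, f, g, h}
Tree: B1–B2, B1–B3, B2–B4, B3–B5
Each bag holds 5 vertices, so the decomposition has width 4, which upper-bounds the treewidth. On the other hand G contains the 5-clique {a, d, f, h, i}. A clique must lie in a single bag of any decomposition, so no decomposition can have width below 4. The upper and lower bounds meet at 4, so that is the treewidth.

4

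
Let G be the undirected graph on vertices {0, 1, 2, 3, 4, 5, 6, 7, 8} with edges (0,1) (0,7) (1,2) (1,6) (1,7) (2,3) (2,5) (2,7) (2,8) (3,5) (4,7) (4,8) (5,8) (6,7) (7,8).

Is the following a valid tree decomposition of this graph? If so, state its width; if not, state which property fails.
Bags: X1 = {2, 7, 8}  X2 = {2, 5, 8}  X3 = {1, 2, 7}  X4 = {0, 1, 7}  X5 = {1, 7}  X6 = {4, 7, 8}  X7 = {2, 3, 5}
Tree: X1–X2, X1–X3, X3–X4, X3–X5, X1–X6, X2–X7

A tree decomposition must satisfy three properties: every vertex lies in some bag; for every edge, both endpoints lie together in some bag; and for every vertex, the bags containing it form a connected subtree. Here vertex 6 appears in no bag, so the decomposition is invalid.

No — vertex 6 appears in no bag.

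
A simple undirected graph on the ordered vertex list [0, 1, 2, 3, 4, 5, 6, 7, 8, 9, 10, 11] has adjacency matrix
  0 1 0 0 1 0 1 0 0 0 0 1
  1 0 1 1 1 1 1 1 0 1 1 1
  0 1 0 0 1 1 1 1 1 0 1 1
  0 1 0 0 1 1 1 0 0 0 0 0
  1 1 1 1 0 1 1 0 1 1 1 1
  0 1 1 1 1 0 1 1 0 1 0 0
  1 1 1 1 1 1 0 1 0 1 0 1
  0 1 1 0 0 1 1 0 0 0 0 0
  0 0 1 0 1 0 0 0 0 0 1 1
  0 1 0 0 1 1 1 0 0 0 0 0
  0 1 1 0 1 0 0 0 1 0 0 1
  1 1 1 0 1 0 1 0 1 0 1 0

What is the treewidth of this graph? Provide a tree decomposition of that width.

Each bag holds 5 vertices, so the decomposition has width 4, which upper-bounds the treewidth. Conversely, {2, 4, 8, 10, 11} is a clique of size 5, and the vertices of any clique must share a bag in every tree decomposition; so some bag has ≥ 5 vertices and tw(G) ≥ 4. Combining the bounds, tw(G) = 4.

Treewidth 4.
One optimal decomposition is:
Bags: B1 = {1, 2, 4, 5, 6}  B2 = {1, 3, 4, 5, 6}  B3 = {1, 2, 5, 6, 7}  B4 = {1, 4, 5, 6, 9}  B5 = {1, 2, 4, 6, 11}  B6 = {1, 2, 4, 10, 11}  B7 = {2, 4, 8, 10, 11}  B8 = {0, 1, 4, 6, 11}
Tree: B1–B2, B1–B3, B1–B4, B1–B5, B5–B6, B6–B7, B5–B8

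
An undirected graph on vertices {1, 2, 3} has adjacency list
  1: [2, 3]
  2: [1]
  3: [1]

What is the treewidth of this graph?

1

A width-1 tree decomposition is:
Bags: B1 = {1, 3}  B2 = {1, 2}
Tree: B1–B2
Each bag holds 2 vertices, so the decomposition has width 1, which upper-bounds the treewidth. G has an edge, so its treewidth is at least 1. Hence tw(G) = 1 exactly.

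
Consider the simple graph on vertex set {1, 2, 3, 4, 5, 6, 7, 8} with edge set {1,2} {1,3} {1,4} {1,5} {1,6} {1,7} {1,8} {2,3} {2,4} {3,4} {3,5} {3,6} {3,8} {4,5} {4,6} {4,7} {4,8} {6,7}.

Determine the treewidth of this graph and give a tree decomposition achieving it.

Each bag holds 4 vertices, so the decomposition has width 3, which upper-bounds the treewidth. For the lower bound, the 4 vertices {1, 3, 4, 8} are pairwise adjacent, and any tree decomposition puts a clique entirely inside one bag — forcing width ≥ 3. The upper and lower bounds meet at 3, so that is the treewidth.

Treewidth 3.
One optimal decomposition is:
Bags: B1 = {1, 3, 4, 6}  B2 = {1, 3, 4, 8}  B3 = {1, 4, 6, 7}  B4 = {1, 3, 4, 5}  B5 = {1, 2, 3, 4}
Tree: B1–B2, B1–B3, B2–B4, B2–B5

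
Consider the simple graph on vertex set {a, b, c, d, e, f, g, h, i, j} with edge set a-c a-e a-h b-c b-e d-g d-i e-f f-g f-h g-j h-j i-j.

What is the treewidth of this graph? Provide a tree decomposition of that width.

Treewidth 2.
One optimal decomposition is:
Bags: B1 = {d, g, i}  B2 = {g, i, j}  B3 = {f, g, j}  B4 = {f, h, j}  B5 = {e, f, h}  B6 = {a, e, h}  B7 = {a, b, e}  B8 = {a, b, c}
Tree: B1–B2, B2–B3, B3–B4, B4–B5, B5–B6, B6–B7, B7–B8

Every bag has size at most 3, so the width is 3 − 1 = 2 and tw(G) ≤ 2. Since d–i–j–g–d is a cycle in G, G is not acyclic. Forests are exactly the graphs of treewidth ≤ 1, so tw(G) ≥ 2. The upper and lower bounds meet at 2, so that is the treewidth.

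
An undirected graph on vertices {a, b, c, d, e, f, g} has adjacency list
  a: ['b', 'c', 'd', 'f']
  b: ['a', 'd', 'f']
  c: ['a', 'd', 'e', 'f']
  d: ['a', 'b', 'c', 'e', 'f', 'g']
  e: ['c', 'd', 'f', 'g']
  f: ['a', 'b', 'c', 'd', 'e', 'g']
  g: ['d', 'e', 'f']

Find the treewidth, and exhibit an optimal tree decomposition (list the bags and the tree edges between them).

The largest bag has 4 vertices, giving width 3; this decomposition certifies tw(G) ≤ 3. Conversely, {d, e, f, g} is a clique of size 4, and the vertices of any clique must share a bag in every tree decomposition; so some bag has ≥ 4 vertices and tw(G) ≥ 3. The upper and lower bounds meet at 3, so that is the treewidth.

Treewidth 3.
One optimal decomposition is:
Bags: B1 = {a, c, d, f}  B2 = {a, b, d, f}  B3 = {c, d, e, f}  B4 = {d, e, f, g}
Tree: B1–B2, B1–B3, B3–B4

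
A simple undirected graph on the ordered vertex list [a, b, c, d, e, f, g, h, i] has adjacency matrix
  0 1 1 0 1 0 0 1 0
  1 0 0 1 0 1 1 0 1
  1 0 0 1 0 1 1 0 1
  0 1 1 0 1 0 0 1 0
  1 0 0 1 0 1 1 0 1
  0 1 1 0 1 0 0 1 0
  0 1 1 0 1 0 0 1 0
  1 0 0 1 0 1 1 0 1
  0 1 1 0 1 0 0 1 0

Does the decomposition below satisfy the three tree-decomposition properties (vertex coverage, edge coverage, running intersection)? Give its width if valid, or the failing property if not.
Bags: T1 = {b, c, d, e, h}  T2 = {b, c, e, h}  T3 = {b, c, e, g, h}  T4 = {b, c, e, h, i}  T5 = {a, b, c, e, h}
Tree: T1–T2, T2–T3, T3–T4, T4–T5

A tree decomposition must satisfy three properties: every vertex lies in some bag; for every edge, both endpoints lie together in some bag; and for every vertex, the bags containing it form a connected subtree. Here vertex f appears in no bag, so the decomposition is invalid.

No — vertex f appears in no bag.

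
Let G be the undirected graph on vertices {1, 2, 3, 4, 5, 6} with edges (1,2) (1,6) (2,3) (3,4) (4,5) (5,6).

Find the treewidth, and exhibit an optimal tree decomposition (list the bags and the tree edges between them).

Treewidth 2.
Bags: B1 = {1, 2, 6}  B2 = {2, 5, 6}  B3 = {2, 4, 5}  B4 = {2, 3, 4}
Tree: B1–B2, B2–B3, B3–B4

Each bag holds 3 vertices, so the decomposition has width 2, which upper-bounds the treewidth. For the lower bound, G contains the cycle 2–1–6–5–4–3–2, so G is not a forest; only forests have treewidth ≤ 1, hence tw(G) ≥ 2. Therefore the treewidth is 2.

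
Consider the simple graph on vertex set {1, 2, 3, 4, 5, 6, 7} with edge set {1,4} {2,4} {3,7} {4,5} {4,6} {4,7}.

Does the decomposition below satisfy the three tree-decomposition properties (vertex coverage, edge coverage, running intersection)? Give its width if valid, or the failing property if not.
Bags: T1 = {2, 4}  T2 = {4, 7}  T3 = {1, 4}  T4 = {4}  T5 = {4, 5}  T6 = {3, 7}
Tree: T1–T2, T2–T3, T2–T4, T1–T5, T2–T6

A tree decomposition must satisfy three properties: every vertex lies in some bag; for every edge, both endpoints lie together in some bag; and for every vertex, the bags containing it form a connected subtree. Here vertex 6 appears in no bag, so the decomposition is invalid.

No — vertex 6 appears in no bag.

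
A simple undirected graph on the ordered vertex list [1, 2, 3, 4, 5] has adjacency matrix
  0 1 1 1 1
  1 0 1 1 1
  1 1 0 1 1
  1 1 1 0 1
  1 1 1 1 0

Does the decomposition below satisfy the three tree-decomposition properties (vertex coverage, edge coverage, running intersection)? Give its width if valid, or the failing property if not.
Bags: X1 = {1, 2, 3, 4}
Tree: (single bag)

A tree decomposition must satisfy three properties: every vertex lies in some bag; for every edge, both endpoints lie together in some bag; and for every vertex, the bags containing it form a connected subtree. Here vertex 5 appears in no bag, so the decomposition is invalid.

No — vertex 5 appears in no bag.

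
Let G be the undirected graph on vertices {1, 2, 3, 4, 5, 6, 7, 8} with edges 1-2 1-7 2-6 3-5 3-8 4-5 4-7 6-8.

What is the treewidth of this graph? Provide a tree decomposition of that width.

Treewidth 2.
One such decomposition:
Bags: B1 = {1, 2, 6}  B2 = {1, 6, 7}  B3 = {4, 6, 7}  B4 = {4, 5, 6}  B5 = {3, 5, 6}  B6 = {3, 6, 8}
Tree: B1–B2, B2–B3, B3–B4, B4–B5, B5–B6

Every bag has size at most 3, so the width is 3 − 1 = 2 and tw(G) ≤ 2. Since 6–2–1–7–4–5–3–8–6 is a cycle in G, G is not acyclic. Forests are exactly the graphs of treewidth ≤ 1, so tw(G) ≥ 2. Therefore the treewidth is 2.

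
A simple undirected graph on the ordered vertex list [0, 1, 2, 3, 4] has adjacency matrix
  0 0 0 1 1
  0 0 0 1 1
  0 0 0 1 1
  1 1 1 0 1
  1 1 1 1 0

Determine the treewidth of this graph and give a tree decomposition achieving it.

Each bag holds 3 vertices, so the decomposition has width 2, which upper-bounds the treewidth. For the lower bound, the 3 vertices {0, 3, 4} are pairwise adjacent, and any tree decomposition puts a clique entirely inside one bag — forcing width ≥ 2. Hence tw(G) = 2 exactly.

Treewidth 2.
One optimal decomposition is:
Bags: B1 = {1, 3, 4}  B2 = {0, 3, 4}  B3 = {2, 3, 4}
Tree: B1–B2, B2–B3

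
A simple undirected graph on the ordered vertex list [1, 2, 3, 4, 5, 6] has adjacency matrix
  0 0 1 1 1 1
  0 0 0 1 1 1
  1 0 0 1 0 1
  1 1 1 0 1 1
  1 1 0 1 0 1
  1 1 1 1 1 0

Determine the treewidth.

A width-3 tree decomposition is:
Bags: B1 = {2, 4, 5, 6}  B2 = {1, 4, 5, 6}  B3 = {1, 3, 4, 6}
Tree: B1–B2, B2–B3
The largest bag has 4 vertices, giving width 3; this decomposition certifies tw(G) ≤ 3. For the lower bound, the 4 vertices {1, 3, 4, 6} are pairwise adjacent, and any tree decomposition puts a clique entirely inside one bag — forcing width ≥ 3. Therefore the treewidth is 3.

3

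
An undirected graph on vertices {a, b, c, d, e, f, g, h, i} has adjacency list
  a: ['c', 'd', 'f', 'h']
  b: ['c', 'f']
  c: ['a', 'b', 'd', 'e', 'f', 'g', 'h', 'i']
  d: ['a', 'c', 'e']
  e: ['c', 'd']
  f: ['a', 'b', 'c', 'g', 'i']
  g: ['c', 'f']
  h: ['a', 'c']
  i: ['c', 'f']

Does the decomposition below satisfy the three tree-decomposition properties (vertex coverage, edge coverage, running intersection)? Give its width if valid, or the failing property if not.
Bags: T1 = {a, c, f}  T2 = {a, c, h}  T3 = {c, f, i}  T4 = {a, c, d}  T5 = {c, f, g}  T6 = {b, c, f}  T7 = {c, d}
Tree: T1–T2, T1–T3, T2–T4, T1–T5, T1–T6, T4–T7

No — vertex e appears in no bag.

A tree decomposition must satisfy three properties: every vertex lies in some bag; for every edge, both endpoints lie together in some bag; and for every vertex, the bags containing it form a connected subtree. Here vertex e appears in no bag, so the decomposition is invalid.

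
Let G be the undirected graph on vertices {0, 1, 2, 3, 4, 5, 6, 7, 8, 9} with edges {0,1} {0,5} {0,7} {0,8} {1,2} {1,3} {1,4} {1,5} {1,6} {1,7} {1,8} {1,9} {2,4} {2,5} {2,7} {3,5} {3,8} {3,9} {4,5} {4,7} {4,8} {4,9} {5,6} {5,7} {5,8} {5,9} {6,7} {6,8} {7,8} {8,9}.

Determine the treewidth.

A width-4 tree decomposition is:
Bags: B1 = {0, 1, 5, 7, 8}  B2 = {1, 4, 5, 7, 8}  B3 = {1, 4, 5, 8, 9}  B4 = {1, 3, 5, 8, 9}  B5 = {1, 2, 4, 5, 7}  B6 = {1, 5, 6, 7, 8}
Tree: B1–B2, B2–B3, B3–B4, B2–B5, B1–B6
Each bag holds 5 vertices, so the decomposition has width 4, which upper-bounds the treewidth. For the lower bound, the 5 vertices {1, 3, 5, 8, 9} are pairwise adjacent, and any tree decomposition puts a clique entirely inside one bag — forcing width ≥ 4. Combining the bounds, tw(G) = 4.

4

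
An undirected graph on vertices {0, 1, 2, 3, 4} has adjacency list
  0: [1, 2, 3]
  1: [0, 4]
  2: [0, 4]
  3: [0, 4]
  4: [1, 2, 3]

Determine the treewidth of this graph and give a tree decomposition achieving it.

Every bag has size at most 3, so the width is 3 − 1 = 2 and tw(G) ≤ 2. The edges 4–1–0–2–4 form a cycle, so G is not a tree and its treewidth is at least 2. Combining the bounds, tw(G) = 2.

Treewidth 2.
One such decomposition:
Bags: B1 = {0, 1, 4}  B2 = {0, 2, 4}  B3 = {0, 3, 4}
Tree: B1–B2, B2–B3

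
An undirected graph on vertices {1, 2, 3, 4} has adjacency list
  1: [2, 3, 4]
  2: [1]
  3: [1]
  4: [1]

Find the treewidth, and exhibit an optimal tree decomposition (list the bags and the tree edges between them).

Each bag holds 2 vertices, so the decomposition has width 1, which upper-bounds the treewidth. Any graph with an edge has treewidth ≥ 1, and G has the edge 2–1. Hence tw(G) = 1 exactly.

Treewidth 1.
One optimal decomposition is:
Bags: B1 = {1, 2}  B2 = {1, 3}  B3 = {1, 4}
Tree: B1–B2, B2–B3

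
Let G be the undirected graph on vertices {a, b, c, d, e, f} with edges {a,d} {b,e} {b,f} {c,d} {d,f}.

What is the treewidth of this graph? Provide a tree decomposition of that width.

Treewidth 1.
Bags: B1 = {a, d}  B2 = {c, d}  B3 = {d, f}  B4 = {b, f}  B5 = {b, e}
Tree: B1–B2, B2–B3, B3–B4, B4–B5

Each bag holds 2 vertices, so the decomposition has width 1, which upper-bounds the treewidth. Any graph with an edge has treewidth ≥ 1, and G has the edge a–d. The upper and lower bounds meet at 1, so that is the treewidth.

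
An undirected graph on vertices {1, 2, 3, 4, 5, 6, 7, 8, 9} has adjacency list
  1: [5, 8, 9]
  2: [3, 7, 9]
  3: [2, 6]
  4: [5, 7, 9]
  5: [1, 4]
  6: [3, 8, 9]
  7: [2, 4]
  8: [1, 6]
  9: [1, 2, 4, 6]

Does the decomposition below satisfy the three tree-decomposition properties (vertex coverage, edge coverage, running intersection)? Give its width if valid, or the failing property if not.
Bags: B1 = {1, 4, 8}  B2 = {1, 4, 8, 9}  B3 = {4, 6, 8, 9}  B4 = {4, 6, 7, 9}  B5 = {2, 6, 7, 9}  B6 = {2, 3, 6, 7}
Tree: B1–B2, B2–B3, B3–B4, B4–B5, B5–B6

A tree decomposition must satisfy three properties: every vertex lies in some bag; for every edge, both endpoints lie together in some bag; and for every vertex, the bags containing it form a connected subtree. Here vertex 5 appears in no bag, so the decomposition is invalid.

No — vertex 5 appears in no bag.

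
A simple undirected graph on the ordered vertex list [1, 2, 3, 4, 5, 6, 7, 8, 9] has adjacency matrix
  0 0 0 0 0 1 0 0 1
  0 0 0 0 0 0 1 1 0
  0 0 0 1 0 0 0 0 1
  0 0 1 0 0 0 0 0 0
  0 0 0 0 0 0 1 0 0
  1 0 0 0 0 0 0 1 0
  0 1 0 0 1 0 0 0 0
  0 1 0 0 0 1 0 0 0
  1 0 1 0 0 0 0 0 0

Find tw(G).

A width-1 tree decomposition is:
Bags: B1 = {3, 4}  B2 = {3, 9}  B3 = {1, 9}  B4 = {1, 6}  B5 = {6, 8}  B6 = {2, 8}  B7 = {2, 7}  B8 = {5, 7}
Tree: B1–B2, B2–B3, B3–B4, B4–B5, B5–B6, B6–B7, B7–B8
The largest bag has 2 vertices, giving width 1; this decomposition certifies tw(G) ≤ 1. G has an edge, so its treewidth is at least 1. The upper and lower bounds meet at 1, so that is the treewidth.

1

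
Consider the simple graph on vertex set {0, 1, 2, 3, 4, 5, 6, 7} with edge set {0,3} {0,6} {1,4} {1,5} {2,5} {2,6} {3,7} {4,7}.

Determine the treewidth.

A width-2 tree decomposition is:
Bags: B1 = {0, 2, 6}  B2 = {0, 2, 3}  B3 = {2, 3, 7}  B4 = {2, 4, 7}  B5 = {1, 2, 4}  B6 = {1, 2, 5}
Tree: B1–B2, B2–B3, B3–B4, B4–B5, B5–B6
The largest bag has 3 vertices, giving width 2; this decomposition certifies tw(G) ≤ 2. Since 2–6–0–3–7–4–1–5–2 is a cycle in G, G is not acyclic. Forests are exactly the graphs of treewidth ≤ 1, so tw(G) ≥ 2. Therefore the treewidth is 2.

2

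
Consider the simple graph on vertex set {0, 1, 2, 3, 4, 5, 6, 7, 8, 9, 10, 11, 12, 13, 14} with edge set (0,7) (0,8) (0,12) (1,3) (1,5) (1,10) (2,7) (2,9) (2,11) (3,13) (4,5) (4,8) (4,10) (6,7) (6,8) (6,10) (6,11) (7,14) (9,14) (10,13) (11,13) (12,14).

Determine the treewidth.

3

A width-3 tree decomposition is:
Bags: B1 = {0, 9, 12, 14}  B2 = {0, 7, 9, 14}  B3 = {0, 2, 7, 9}  B4 = {0, 2, 7, 8}  B5 = {2, 6, 7, 8}  B6 = {2, 6, 8, 11}  B7 = {4, 6, 8, 11}  B8 = {4, 6, 10, 11}  B9 = {4, 10, 11, 13}  B10 = {4, 5, 10, 13}  B11 = {1, 5, 10, 13}  B12 = {1, 3, 5, 13}
Tree: B1–B2, B2–B3, B3–B4, B4–B5, B5–B6, B6–B7, B7–B8, B8–B9, B9–B10, B10–B11, B11–B12
The largest bag has 4 vertices, giving width 3; this decomposition certifies tw(G) ≤ 3. For the lower bound: the 4 vertex sets {9,12,14}, {0}, {7}, {2,6,8,11} are disjoint, each induces a connected subgraph, and every pair is joined by at least one edge of G. Contracting each set to a single vertex therefore yields K_{4} as a minor, and since treewidth is minor-monotone, tw(G) ≥ tw(K_{4}) = 3. The upper and lower bounds meet at 3, so that is the treewidth.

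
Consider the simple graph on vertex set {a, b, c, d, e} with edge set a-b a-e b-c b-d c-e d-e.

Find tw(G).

A width-2 tree decomposition is:
Bags: B1 = {b, d, e}  B2 = {a, b, e}  B3 = {b, c, e}
Tree: B1–B2, B2–B3
Each bag holds 3 vertices, so the decomposition has width 2, which upper-bounds the treewidth. For the lower bound, G contains the cycle d–e–a–b–d, so G is not a forest; only forests have treewidth ≤ 1, hence tw(G) ≥ 2. Therefore the treewidth is 2.

2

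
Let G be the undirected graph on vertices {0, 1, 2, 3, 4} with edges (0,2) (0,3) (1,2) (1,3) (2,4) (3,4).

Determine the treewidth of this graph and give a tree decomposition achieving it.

Treewidth 2.
One such decomposition:
Bags: B1 = {0, 2, 3}  B2 = {1, 2, 3}  B3 = {2, 3, 4}
Tree: B1–B2, B2–B3

Every bag has size at most 3, so the width is 3 − 1 = 2 and tw(G) ≤ 2. For the lower bound, G contains the cycle 0–2–1–3–0, so G is not a forest; only forests have treewidth ≤ 1, hence tw(G) ≥ 2. The upper and lower bounds meet at 2, so that is the treewidth.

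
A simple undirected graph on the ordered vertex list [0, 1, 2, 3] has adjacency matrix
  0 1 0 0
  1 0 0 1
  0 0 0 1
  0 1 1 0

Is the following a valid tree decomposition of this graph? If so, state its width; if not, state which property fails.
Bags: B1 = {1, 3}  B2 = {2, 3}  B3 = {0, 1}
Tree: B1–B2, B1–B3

Yes; width 1.

Vertex coverage: the bags together contain {0, 1, 2, 3}, the full vertex set. Edge coverage: each edge of G has both endpoints in at least one bag. Running intersection: for every vertex, the bags containing it form a connected subtree. All three properties hold, so this is a valid tree decomposition of width max|bag| − 1 = 1, and hence tw(G) ≤ 1.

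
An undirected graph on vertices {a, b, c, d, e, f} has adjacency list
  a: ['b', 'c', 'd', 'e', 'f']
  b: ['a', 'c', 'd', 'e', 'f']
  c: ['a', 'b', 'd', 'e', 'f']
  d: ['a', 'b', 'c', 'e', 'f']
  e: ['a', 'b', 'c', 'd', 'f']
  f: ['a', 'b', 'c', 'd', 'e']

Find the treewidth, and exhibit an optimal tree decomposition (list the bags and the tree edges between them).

With just one bag of size 6, the width is 6 − 1 = 5, so tw(G) ≤ 5. For the lower bound, the 6 vertices {a, b, c, d, e, f} are pairwise adjacent, and any tree decomposition puts a clique entirely inside one bag — forcing width ≥ 5. Hence tw(G) = 5 exactly.

Treewidth 5.
Bags: B1 = {a, b, c, d, e, f}
Tree: (single bag)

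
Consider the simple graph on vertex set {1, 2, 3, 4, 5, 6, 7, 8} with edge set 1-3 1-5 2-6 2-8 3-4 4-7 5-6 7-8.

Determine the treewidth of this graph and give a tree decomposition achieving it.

Each bag holds 3 vertices, so the decomposition has width 2, which upper-bounds the treewidth. Since 7–8–2–6–5–1–3–4–7 is a cycle in G, G is not acyclic. Forests are exactly the graphs of treewidth ≤ 1, so tw(G) ≥ 2. Hence tw(G) = 2 exactly.

Treewidth 2.
One optimal decomposition is:
Bags: B1 = {2, 7, 8}  B2 = {2, 6, 7}  B3 = {5, 6, 7}  B4 = {1, 5, 7}  B5 = {1, 3, 7}  B6 = {3, 4, 7}
Tree: B1–B2, B2–B3, B3–B4, B4–B5, B5–B6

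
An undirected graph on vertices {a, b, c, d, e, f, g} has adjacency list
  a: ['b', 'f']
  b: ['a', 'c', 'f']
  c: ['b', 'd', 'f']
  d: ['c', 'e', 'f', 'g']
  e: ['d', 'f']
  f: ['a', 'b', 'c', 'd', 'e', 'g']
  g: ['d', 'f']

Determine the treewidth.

2

A width-2 tree decomposition is:
Bags: B1 = {c, d, f}  B2 = {b, c, f}  B3 = {d, f, g}  B4 = {d, e, f}  B5 = {a, b, f}
Tree: B1–B2, B1–B3, B1–B4, B2–B5
Each bag holds 3 vertices, so the decomposition has width 2, which upper-bounds the treewidth. For the lower bound, the 3 vertices {d, f, g} are pairwise adjacent, and any tree decomposition puts a clique entirely inside one bag — forcing width ≥ 2. Hence tw(G) = 2 exactly.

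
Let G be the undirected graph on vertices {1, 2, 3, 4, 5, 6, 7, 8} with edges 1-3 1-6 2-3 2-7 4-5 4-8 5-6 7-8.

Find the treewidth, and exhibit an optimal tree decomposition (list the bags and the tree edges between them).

Treewidth 2.
Bags: B1 = {2, 3, 7}  B2 = {1, 3, 7}  B3 = {1, 6, 7}  B4 = {5, 6, 7}  B5 = {4, 5, 7}  B6 = {4, 7, 8}
Tree: B1–B2, B2–B3, B3–B4, B4–B5, B5–B6

The largest bag has 3 vertices, giving width 2; this decomposition certifies tw(G) ≤ 2. For the lower bound, G contains the cycle 7–2–3–1–6–5–4–8–7, so G is not a forest; only forests have treewidth ≤ 1, hence tw(G) ≥ 2. Hence tw(G) = 2 exactly.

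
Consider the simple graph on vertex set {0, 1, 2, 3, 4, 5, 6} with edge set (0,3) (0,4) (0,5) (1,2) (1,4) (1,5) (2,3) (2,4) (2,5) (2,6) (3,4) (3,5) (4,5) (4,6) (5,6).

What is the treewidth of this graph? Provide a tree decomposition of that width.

The largest bag has 4 vertices, giving width 3; this decomposition certifies tw(G) ≤ 3. For the lower bound, the 4 vertices {0, 3, 4, 5} are pairwise adjacent, and any tree decomposition puts a clique entirely inside one bag — forcing width ≥ 3. Therefore the treewidth is 3.

Treewidth 3.
One optimal decomposition is:
Bags: B1 = {2, 4, 5, 6}  B2 = {1, 2, 4, 5}  B3 = {2, 3, 4, 5}  B4 = {0, 3, 4, 5}
Tree: B1–B2, B1–B3, B3–B4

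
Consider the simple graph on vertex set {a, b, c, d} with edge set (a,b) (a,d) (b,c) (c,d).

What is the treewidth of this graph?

A width-2 tree decomposition is:
Bags: B1 = {a, c, d}  B2 = {a, b, c}
Tree: B1–B2
Each bag holds 3 vertices, so the decomposition has width 2, which upper-bounds the treewidth. The edges c–d–a–b–c form a cycle, so G is not a tree and its treewidth is at least 2. The upper and lower bounds meet at 2, so that is the treewidth.

2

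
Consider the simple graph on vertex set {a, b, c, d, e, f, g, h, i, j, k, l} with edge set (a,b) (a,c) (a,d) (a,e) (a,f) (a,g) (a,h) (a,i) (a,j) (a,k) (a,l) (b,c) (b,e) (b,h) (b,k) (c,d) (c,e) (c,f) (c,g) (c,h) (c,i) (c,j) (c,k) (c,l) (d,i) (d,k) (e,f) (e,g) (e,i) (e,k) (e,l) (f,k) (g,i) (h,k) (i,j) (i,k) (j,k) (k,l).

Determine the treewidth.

4

A width-4 tree decomposition is:
Bags: B1 = {a, c, e, i, k}  B2 = {a, c, e, f, k}  B3 = {a, b, c, e, k}  B4 = {a, b, c, h, k}  B5 = {a, c, d, i, k}  B6 = {a, c, i, j, k}  B7 = {a, c, e, g, i}  B8 = {a, c, e, k, l}
Tree: B1–B2, B2–B3, B3–B4, B1–B5, B5–B6, B1–B7, B2–B8
The largest bag has 5 vertices, giving width 4; this decomposition certifies tw(G) ≤ 4. On the other hand G contains the 5-clique {a, c, e, g, i}. A clique must lie in a single bag of any decomposition, so no decomposition can have width below 4. Hence tw(G) = 4 exactly.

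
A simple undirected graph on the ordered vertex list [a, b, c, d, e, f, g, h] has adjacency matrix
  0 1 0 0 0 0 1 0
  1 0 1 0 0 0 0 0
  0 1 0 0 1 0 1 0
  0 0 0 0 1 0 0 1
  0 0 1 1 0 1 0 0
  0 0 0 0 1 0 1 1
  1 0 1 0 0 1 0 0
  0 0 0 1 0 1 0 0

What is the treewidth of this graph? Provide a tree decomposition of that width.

Each bag holds 3 vertices, so the decomposition has width 2, which upper-bounds the treewidth. Since b–a–g–c–b is a cycle in G, G is not acyclic. Forests are exactly the graphs of treewidth ≤ 1, so tw(G) ≥ 2. Combining the bounds, tw(G) = 2.

Treewidth 2.
One optimal decomposition is:
Bags: B1 = {a, b, c}  B2 = {a, c, g}  B3 = {c, e, g}  B4 = {e, f, g}  B5 = {d, e, f}  B6 = {d, f, h}
Tree: B1–B2, B2–B3, B3–B4, B4–B5, B5–B6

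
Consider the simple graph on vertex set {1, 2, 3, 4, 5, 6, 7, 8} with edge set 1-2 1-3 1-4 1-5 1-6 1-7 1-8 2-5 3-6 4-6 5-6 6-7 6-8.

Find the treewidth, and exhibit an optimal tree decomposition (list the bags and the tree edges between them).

Every bag has size at most 3, so the width is 3 − 1 = 2 and tw(G) ≤ 2. Conversely, {1, 2, 5} is a clique of size 3, and the vertices of any clique must share a bag in every tree decomposition; so some bag has ≥ 3 vertices and tw(G) ≥ 2. Therefore the treewidth is 2.

Treewidth 2.
One such decomposition:
Bags: B1 = {1, 6, 7}  B2 = {1, 3, 6}  B3 = {1, 4, 6}  B4 = {1, 6, 8}  B5 = {1, 5, 6}  B6 = {1, 2, 5}
Tree: B1–B2, B1–B3, B1–B4, B2–B5, B5–B6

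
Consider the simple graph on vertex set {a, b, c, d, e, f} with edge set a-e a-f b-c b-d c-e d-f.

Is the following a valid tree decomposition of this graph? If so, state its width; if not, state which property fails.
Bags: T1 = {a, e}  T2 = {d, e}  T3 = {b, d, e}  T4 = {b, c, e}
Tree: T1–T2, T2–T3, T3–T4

A tree decomposition must satisfy three properties: every vertex lies in some bag; for every edge, both endpoints lie together in some bag; and for every vertex, the bags containing it form a connected subtree. Here vertex f appears in no bag, so the decomposition is invalid.

No — vertex f appears in no bag.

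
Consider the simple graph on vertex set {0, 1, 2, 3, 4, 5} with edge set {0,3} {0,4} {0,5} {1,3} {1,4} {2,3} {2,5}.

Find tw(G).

A width-2 tree decomposition is:
Bags: B1 = {2, 3, 5}  B2 = {0, 3, 5}  B3 = {0, 1, 3}  B4 = {0, 1, 4}
Tree: B1–B2, B2–B3, B3–B4
The largest bag has 3 vertices, giving width 2; this decomposition certifies tw(G) ≤ 2. For the lower bound, G contains the cycle 2–5–0–3–2, so G is not a forest; only forests have treewidth ≤ 1, hence tw(G) ≥ 2. The upper and lower bounds meet at 2, so that is the treewidth.

2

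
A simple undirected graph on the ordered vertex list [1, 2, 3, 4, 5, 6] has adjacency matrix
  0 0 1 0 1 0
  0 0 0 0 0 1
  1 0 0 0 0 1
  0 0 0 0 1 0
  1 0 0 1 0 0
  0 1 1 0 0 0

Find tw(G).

A width-1 tree decomposition is:
Bags: B1 = {4, 5}  B2 = {1, 5}  B3 = {1, 3}  B4 = {3, 6}  B5 = {2, 6}
Tree: B1–B2, B2–B3, B3–B4, B4–B5
Every bag has size at most 2, so the width is 2 − 1 = 1 and tw(G) ≤ 1. G has an edge, so its treewidth is at least 1. Therefore the treewidth is 1.

1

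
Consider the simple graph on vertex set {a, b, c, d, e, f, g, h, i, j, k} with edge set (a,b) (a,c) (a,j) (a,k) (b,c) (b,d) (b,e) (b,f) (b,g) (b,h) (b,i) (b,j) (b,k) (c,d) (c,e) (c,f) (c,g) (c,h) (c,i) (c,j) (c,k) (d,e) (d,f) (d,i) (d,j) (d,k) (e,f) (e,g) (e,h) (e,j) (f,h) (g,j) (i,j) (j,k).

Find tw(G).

4

A width-4 tree decomposition is:
Bags: B1 = {b, c, d, e, f}  B2 = {b, c, d, e, j}  B3 = {b, c, d, j, k}  B4 = {a, b, c, j, k}  B5 = {b, c, e, f, h}  B6 = {b, c, e, g, j}  B7 = {b, c, d, i, j}
Tree: B1–B2, B2–B3, B3–B4, B1–B5, B2–B6, B2–B7
The largest bag has 5 vertices, giving width 4; this decomposition certifies tw(G) ≤ 4. On the other hand G contains the 5-clique {b, c, d, e, j}. A clique must lie in a single bag of any decomposition, so no decomposition can have width below 4. Combining the bounds, tw(G) = 4.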